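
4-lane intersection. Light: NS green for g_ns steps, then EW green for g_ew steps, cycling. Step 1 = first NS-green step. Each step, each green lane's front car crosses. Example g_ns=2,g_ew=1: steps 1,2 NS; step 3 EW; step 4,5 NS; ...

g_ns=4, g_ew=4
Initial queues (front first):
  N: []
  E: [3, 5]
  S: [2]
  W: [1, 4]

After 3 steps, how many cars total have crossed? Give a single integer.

Answer: 1

Derivation:
Step 1 [NS]: N:empty,E:wait,S:car2-GO,W:wait | queues: N=0 E=2 S=0 W=2
Step 2 [NS]: N:empty,E:wait,S:empty,W:wait | queues: N=0 E=2 S=0 W=2
Step 3 [NS]: N:empty,E:wait,S:empty,W:wait | queues: N=0 E=2 S=0 W=2
Cars crossed by step 3: 1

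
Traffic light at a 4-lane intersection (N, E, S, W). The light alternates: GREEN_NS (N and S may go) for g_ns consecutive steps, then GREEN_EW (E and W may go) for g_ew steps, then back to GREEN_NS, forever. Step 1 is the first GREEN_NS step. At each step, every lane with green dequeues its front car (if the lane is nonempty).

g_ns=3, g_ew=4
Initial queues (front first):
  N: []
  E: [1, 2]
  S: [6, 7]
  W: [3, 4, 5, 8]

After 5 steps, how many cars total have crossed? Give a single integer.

Step 1 [NS]: N:empty,E:wait,S:car6-GO,W:wait | queues: N=0 E=2 S=1 W=4
Step 2 [NS]: N:empty,E:wait,S:car7-GO,W:wait | queues: N=0 E=2 S=0 W=4
Step 3 [NS]: N:empty,E:wait,S:empty,W:wait | queues: N=0 E=2 S=0 W=4
Step 4 [EW]: N:wait,E:car1-GO,S:wait,W:car3-GO | queues: N=0 E=1 S=0 W=3
Step 5 [EW]: N:wait,E:car2-GO,S:wait,W:car4-GO | queues: N=0 E=0 S=0 W=2
Cars crossed by step 5: 6

Answer: 6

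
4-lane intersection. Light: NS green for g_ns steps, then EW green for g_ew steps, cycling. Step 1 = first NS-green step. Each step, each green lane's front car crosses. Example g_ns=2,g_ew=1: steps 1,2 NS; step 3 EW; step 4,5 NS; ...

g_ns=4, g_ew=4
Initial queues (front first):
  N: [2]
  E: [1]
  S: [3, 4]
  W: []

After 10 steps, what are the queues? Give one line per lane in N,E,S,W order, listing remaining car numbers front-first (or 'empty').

Step 1 [NS]: N:car2-GO,E:wait,S:car3-GO,W:wait | queues: N=0 E=1 S=1 W=0
Step 2 [NS]: N:empty,E:wait,S:car4-GO,W:wait | queues: N=0 E=1 S=0 W=0
Step 3 [NS]: N:empty,E:wait,S:empty,W:wait | queues: N=0 E=1 S=0 W=0
Step 4 [NS]: N:empty,E:wait,S:empty,W:wait | queues: N=0 E=1 S=0 W=0
Step 5 [EW]: N:wait,E:car1-GO,S:wait,W:empty | queues: N=0 E=0 S=0 W=0

N: empty
E: empty
S: empty
W: empty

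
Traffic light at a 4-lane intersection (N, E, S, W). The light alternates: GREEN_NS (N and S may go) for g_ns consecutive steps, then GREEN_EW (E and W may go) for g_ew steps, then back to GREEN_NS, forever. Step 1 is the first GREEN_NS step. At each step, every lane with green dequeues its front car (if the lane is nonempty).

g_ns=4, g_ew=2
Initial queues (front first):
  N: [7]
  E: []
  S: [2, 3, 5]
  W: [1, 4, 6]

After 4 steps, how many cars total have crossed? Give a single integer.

Answer: 4

Derivation:
Step 1 [NS]: N:car7-GO,E:wait,S:car2-GO,W:wait | queues: N=0 E=0 S=2 W=3
Step 2 [NS]: N:empty,E:wait,S:car3-GO,W:wait | queues: N=0 E=0 S=1 W=3
Step 3 [NS]: N:empty,E:wait,S:car5-GO,W:wait | queues: N=0 E=0 S=0 W=3
Step 4 [NS]: N:empty,E:wait,S:empty,W:wait | queues: N=0 E=0 S=0 W=3
Cars crossed by step 4: 4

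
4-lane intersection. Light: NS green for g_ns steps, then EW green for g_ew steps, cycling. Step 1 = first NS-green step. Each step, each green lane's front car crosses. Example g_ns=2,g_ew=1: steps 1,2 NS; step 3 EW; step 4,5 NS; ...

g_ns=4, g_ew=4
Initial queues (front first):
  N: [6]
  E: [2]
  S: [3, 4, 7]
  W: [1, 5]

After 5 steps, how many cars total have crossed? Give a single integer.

Answer: 6

Derivation:
Step 1 [NS]: N:car6-GO,E:wait,S:car3-GO,W:wait | queues: N=0 E=1 S=2 W=2
Step 2 [NS]: N:empty,E:wait,S:car4-GO,W:wait | queues: N=0 E=1 S=1 W=2
Step 3 [NS]: N:empty,E:wait,S:car7-GO,W:wait | queues: N=0 E=1 S=0 W=2
Step 4 [NS]: N:empty,E:wait,S:empty,W:wait | queues: N=0 E=1 S=0 W=2
Step 5 [EW]: N:wait,E:car2-GO,S:wait,W:car1-GO | queues: N=0 E=0 S=0 W=1
Cars crossed by step 5: 6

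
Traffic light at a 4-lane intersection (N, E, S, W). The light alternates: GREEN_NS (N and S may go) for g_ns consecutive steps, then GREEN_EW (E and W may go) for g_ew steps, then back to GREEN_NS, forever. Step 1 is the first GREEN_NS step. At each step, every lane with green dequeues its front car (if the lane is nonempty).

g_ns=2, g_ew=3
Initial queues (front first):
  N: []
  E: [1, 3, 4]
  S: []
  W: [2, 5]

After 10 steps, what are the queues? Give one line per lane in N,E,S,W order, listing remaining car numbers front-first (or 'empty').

Step 1 [NS]: N:empty,E:wait,S:empty,W:wait | queues: N=0 E=3 S=0 W=2
Step 2 [NS]: N:empty,E:wait,S:empty,W:wait | queues: N=0 E=3 S=0 W=2
Step 3 [EW]: N:wait,E:car1-GO,S:wait,W:car2-GO | queues: N=0 E=2 S=0 W=1
Step 4 [EW]: N:wait,E:car3-GO,S:wait,W:car5-GO | queues: N=0 E=1 S=0 W=0
Step 5 [EW]: N:wait,E:car4-GO,S:wait,W:empty | queues: N=0 E=0 S=0 W=0

N: empty
E: empty
S: empty
W: empty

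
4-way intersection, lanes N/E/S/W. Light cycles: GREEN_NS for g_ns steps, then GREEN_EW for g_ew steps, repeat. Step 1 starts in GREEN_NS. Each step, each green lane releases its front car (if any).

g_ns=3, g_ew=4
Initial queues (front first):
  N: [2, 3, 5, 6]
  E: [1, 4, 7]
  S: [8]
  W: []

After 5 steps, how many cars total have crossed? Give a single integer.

Answer: 6

Derivation:
Step 1 [NS]: N:car2-GO,E:wait,S:car8-GO,W:wait | queues: N=3 E=3 S=0 W=0
Step 2 [NS]: N:car3-GO,E:wait,S:empty,W:wait | queues: N=2 E=3 S=0 W=0
Step 3 [NS]: N:car5-GO,E:wait,S:empty,W:wait | queues: N=1 E=3 S=0 W=0
Step 4 [EW]: N:wait,E:car1-GO,S:wait,W:empty | queues: N=1 E=2 S=0 W=0
Step 5 [EW]: N:wait,E:car4-GO,S:wait,W:empty | queues: N=1 E=1 S=0 W=0
Cars crossed by step 5: 6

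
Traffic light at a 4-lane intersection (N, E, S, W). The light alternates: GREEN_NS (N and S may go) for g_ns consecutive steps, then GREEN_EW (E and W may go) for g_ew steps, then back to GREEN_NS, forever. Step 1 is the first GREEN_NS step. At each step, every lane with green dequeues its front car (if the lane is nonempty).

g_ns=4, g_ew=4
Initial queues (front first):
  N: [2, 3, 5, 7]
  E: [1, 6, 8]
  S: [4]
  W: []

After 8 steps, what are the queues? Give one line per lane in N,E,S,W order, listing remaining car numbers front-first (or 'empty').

Step 1 [NS]: N:car2-GO,E:wait,S:car4-GO,W:wait | queues: N=3 E=3 S=0 W=0
Step 2 [NS]: N:car3-GO,E:wait,S:empty,W:wait | queues: N=2 E=3 S=0 W=0
Step 3 [NS]: N:car5-GO,E:wait,S:empty,W:wait | queues: N=1 E=3 S=0 W=0
Step 4 [NS]: N:car7-GO,E:wait,S:empty,W:wait | queues: N=0 E=3 S=0 W=0
Step 5 [EW]: N:wait,E:car1-GO,S:wait,W:empty | queues: N=0 E=2 S=0 W=0
Step 6 [EW]: N:wait,E:car6-GO,S:wait,W:empty | queues: N=0 E=1 S=0 W=0
Step 7 [EW]: N:wait,E:car8-GO,S:wait,W:empty | queues: N=0 E=0 S=0 W=0

N: empty
E: empty
S: empty
W: empty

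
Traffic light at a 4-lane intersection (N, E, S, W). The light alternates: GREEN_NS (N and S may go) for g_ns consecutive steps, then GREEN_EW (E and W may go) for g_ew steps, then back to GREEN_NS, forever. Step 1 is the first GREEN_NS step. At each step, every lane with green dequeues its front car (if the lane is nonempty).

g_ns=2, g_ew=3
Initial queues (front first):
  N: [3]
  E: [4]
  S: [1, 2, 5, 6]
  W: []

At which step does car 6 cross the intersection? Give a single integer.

Step 1 [NS]: N:car3-GO,E:wait,S:car1-GO,W:wait | queues: N=0 E=1 S=3 W=0
Step 2 [NS]: N:empty,E:wait,S:car2-GO,W:wait | queues: N=0 E=1 S=2 W=0
Step 3 [EW]: N:wait,E:car4-GO,S:wait,W:empty | queues: N=0 E=0 S=2 W=0
Step 4 [EW]: N:wait,E:empty,S:wait,W:empty | queues: N=0 E=0 S=2 W=0
Step 5 [EW]: N:wait,E:empty,S:wait,W:empty | queues: N=0 E=0 S=2 W=0
Step 6 [NS]: N:empty,E:wait,S:car5-GO,W:wait | queues: N=0 E=0 S=1 W=0
Step 7 [NS]: N:empty,E:wait,S:car6-GO,W:wait | queues: N=0 E=0 S=0 W=0
Car 6 crosses at step 7

7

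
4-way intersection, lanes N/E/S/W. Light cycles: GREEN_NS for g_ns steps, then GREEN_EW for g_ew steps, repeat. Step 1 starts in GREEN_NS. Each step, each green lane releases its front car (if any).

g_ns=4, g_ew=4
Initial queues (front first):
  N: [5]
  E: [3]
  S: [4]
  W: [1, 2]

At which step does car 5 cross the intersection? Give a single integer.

Step 1 [NS]: N:car5-GO,E:wait,S:car4-GO,W:wait | queues: N=0 E=1 S=0 W=2
Step 2 [NS]: N:empty,E:wait,S:empty,W:wait | queues: N=0 E=1 S=0 W=2
Step 3 [NS]: N:empty,E:wait,S:empty,W:wait | queues: N=0 E=1 S=0 W=2
Step 4 [NS]: N:empty,E:wait,S:empty,W:wait | queues: N=0 E=1 S=0 W=2
Step 5 [EW]: N:wait,E:car3-GO,S:wait,W:car1-GO | queues: N=0 E=0 S=0 W=1
Step 6 [EW]: N:wait,E:empty,S:wait,W:car2-GO | queues: N=0 E=0 S=0 W=0
Car 5 crosses at step 1

1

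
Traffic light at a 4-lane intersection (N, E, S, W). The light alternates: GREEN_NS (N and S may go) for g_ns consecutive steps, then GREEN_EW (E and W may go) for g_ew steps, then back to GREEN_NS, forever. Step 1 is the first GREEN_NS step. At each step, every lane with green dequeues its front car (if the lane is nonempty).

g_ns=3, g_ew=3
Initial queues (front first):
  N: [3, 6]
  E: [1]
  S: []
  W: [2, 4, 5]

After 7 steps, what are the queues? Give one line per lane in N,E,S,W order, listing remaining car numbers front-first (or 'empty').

Step 1 [NS]: N:car3-GO,E:wait,S:empty,W:wait | queues: N=1 E=1 S=0 W=3
Step 2 [NS]: N:car6-GO,E:wait,S:empty,W:wait | queues: N=0 E=1 S=0 W=3
Step 3 [NS]: N:empty,E:wait,S:empty,W:wait | queues: N=0 E=1 S=0 W=3
Step 4 [EW]: N:wait,E:car1-GO,S:wait,W:car2-GO | queues: N=0 E=0 S=0 W=2
Step 5 [EW]: N:wait,E:empty,S:wait,W:car4-GO | queues: N=0 E=0 S=0 W=1
Step 6 [EW]: N:wait,E:empty,S:wait,W:car5-GO | queues: N=0 E=0 S=0 W=0

N: empty
E: empty
S: empty
W: empty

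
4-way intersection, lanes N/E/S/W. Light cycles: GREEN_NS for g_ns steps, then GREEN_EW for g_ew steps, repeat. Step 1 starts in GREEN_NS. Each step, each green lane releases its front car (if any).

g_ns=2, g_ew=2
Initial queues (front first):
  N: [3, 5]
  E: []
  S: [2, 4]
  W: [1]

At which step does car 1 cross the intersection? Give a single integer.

Step 1 [NS]: N:car3-GO,E:wait,S:car2-GO,W:wait | queues: N=1 E=0 S=1 W=1
Step 2 [NS]: N:car5-GO,E:wait,S:car4-GO,W:wait | queues: N=0 E=0 S=0 W=1
Step 3 [EW]: N:wait,E:empty,S:wait,W:car1-GO | queues: N=0 E=0 S=0 W=0
Car 1 crosses at step 3

3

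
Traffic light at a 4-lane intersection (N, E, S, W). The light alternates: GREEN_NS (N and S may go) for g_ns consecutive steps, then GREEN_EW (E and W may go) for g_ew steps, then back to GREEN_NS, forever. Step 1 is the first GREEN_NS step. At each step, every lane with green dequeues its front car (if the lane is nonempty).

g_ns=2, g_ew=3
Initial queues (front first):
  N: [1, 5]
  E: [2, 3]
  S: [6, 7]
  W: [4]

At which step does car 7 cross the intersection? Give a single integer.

Step 1 [NS]: N:car1-GO,E:wait,S:car6-GO,W:wait | queues: N=1 E=2 S=1 W=1
Step 2 [NS]: N:car5-GO,E:wait,S:car7-GO,W:wait | queues: N=0 E=2 S=0 W=1
Step 3 [EW]: N:wait,E:car2-GO,S:wait,W:car4-GO | queues: N=0 E=1 S=0 W=0
Step 4 [EW]: N:wait,E:car3-GO,S:wait,W:empty | queues: N=0 E=0 S=0 W=0
Car 7 crosses at step 2

2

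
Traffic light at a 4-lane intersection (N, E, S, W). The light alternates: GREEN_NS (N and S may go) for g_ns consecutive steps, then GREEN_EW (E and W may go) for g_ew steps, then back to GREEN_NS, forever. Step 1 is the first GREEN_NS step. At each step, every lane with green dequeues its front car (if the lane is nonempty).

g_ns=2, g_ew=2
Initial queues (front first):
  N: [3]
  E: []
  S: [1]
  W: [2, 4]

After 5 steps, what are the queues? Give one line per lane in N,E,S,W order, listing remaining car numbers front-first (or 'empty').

Step 1 [NS]: N:car3-GO,E:wait,S:car1-GO,W:wait | queues: N=0 E=0 S=0 W=2
Step 2 [NS]: N:empty,E:wait,S:empty,W:wait | queues: N=0 E=0 S=0 W=2
Step 3 [EW]: N:wait,E:empty,S:wait,W:car2-GO | queues: N=0 E=0 S=0 W=1
Step 4 [EW]: N:wait,E:empty,S:wait,W:car4-GO | queues: N=0 E=0 S=0 W=0

N: empty
E: empty
S: empty
W: empty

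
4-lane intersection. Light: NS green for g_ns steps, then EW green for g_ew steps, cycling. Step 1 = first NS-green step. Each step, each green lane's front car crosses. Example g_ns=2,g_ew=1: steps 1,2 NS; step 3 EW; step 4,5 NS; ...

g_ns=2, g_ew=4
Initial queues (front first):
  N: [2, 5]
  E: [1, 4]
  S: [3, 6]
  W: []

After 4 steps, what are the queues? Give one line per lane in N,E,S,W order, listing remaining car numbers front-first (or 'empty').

Step 1 [NS]: N:car2-GO,E:wait,S:car3-GO,W:wait | queues: N=1 E=2 S=1 W=0
Step 2 [NS]: N:car5-GO,E:wait,S:car6-GO,W:wait | queues: N=0 E=2 S=0 W=0
Step 3 [EW]: N:wait,E:car1-GO,S:wait,W:empty | queues: N=0 E=1 S=0 W=0
Step 4 [EW]: N:wait,E:car4-GO,S:wait,W:empty | queues: N=0 E=0 S=0 W=0

N: empty
E: empty
S: empty
W: empty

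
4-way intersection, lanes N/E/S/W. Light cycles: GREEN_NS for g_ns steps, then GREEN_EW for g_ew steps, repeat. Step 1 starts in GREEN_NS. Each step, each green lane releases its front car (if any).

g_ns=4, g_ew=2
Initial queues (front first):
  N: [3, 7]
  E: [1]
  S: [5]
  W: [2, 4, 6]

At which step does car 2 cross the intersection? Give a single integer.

Step 1 [NS]: N:car3-GO,E:wait,S:car5-GO,W:wait | queues: N=1 E=1 S=0 W=3
Step 2 [NS]: N:car7-GO,E:wait,S:empty,W:wait | queues: N=0 E=1 S=0 W=3
Step 3 [NS]: N:empty,E:wait,S:empty,W:wait | queues: N=0 E=1 S=0 W=3
Step 4 [NS]: N:empty,E:wait,S:empty,W:wait | queues: N=0 E=1 S=0 W=3
Step 5 [EW]: N:wait,E:car1-GO,S:wait,W:car2-GO | queues: N=0 E=0 S=0 W=2
Step 6 [EW]: N:wait,E:empty,S:wait,W:car4-GO | queues: N=0 E=0 S=0 W=1
Step 7 [NS]: N:empty,E:wait,S:empty,W:wait | queues: N=0 E=0 S=0 W=1
Step 8 [NS]: N:empty,E:wait,S:empty,W:wait | queues: N=0 E=0 S=0 W=1
Step 9 [NS]: N:empty,E:wait,S:empty,W:wait | queues: N=0 E=0 S=0 W=1
Step 10 [NS]: N:empty,E:wait,S:empty,W:wait | queues: N=0 E=0 S=0 W=1
Step 11 [EW]: N:wait,E:empty,S:wait,W:car6-GO | queues: N=0 E=0 S=0 W=0
Car 2 crosses at step 5

5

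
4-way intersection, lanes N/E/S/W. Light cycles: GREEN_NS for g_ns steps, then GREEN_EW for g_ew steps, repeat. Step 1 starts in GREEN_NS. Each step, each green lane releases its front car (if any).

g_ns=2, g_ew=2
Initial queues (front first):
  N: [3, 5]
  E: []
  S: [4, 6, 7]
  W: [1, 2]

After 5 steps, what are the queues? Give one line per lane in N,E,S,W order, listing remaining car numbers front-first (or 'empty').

Step 1 [NS]: N:car3-GO,E:wait,S:car4-GO,W:wait | queues: N=1 E=0 S=2 W=2
Step 2 [NS]: N:car5-GO,E:wait,S:car6-GO,W:wait | queues: N=0 E=0 S=1 W=2
Step 3 [EW]: N:wait,E:empty,S:wait,W:car1-GO | queues: N=0 E=0 S=1 W=1
Step 4 [EW]: N:wait,E:empty,S:wait,W:car2-GO | queues: N=0 E=0 S=1 W=0
Step 5 [NS]: N:empty,E:wait,S:car7-GO,W:wait | queues: N=0 E=0 S=0 W=0

N: empty
E: empty
S: empty
W: empty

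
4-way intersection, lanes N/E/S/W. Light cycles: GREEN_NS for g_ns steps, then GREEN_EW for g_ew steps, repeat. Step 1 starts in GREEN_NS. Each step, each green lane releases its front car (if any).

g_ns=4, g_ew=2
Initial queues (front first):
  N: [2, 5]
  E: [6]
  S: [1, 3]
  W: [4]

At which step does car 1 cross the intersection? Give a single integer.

Step 1 [NS]: N:car2-GO,E:wait,S:car1-GO,W:wait | queues: N=1 E=1 S=1 W=1
Step 2 [NS]: N:car5-GO,E:wait,S:car3-GO,W:wait | queues: N=0 E=1 S=0 W=1
Step 3 [NS]: N:empty,E:wait,S:empty,W:wait | queues: N=0 E=1 S=0 W=1
Step 4 [NS]: N:empty,E:wait,S:empty,W:wait | queues: N=0 E=1 S=0 W=1
Step 5 [EW]: N:wait,E:car6-GO,S:wait,W:car4-GO | queues: N=0 E=0 S=0 W=0
Car 1 crosses at step 1

1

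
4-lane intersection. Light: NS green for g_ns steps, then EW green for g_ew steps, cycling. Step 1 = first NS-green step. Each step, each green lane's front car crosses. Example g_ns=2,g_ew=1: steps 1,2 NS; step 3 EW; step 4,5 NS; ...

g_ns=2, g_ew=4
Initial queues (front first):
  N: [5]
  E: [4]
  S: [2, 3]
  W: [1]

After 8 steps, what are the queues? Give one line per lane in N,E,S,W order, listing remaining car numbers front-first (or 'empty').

Step 1 [NS]: N:car5-GO,E:wait,S:car2-GO,W:wait | queues: N=0 E=1 S=1 W=1
Step 2 [NS]: N:empty,E:wait,S:car3-GO,W:wait | queues: N=0 E=1 S=0 W=1
Step 3 [EW]: N:wait,E:car4-GO,S:wait,W:car1-GO | queues: N=0 E=0 S=0 W=0

N: empty
E: empty
S: empty
W: empty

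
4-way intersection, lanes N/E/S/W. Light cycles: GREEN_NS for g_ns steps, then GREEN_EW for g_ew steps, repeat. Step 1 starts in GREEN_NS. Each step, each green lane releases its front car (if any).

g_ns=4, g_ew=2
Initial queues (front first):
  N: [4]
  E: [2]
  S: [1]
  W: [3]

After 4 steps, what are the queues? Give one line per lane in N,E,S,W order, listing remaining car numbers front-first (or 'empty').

Step 1 [NS]: N:car4-GO,E:wait,S:car1-GO,W:wait | queues: N=0 E=1 S=0 W=1
Step 2 [NS]: N:empty,E:wait,S:empty,W:wait | queues: N=0 E=1 S=0 W=1
Step 3 [NS]: N:empty,E:wait,S:empty,W:wait | queues: N=0 E=1 S=0 W=1
Step 4 [NS]: N:empty,E:wait,S:empty,W:wait | queues: N=0 E=1 S=0 W=1

N: empty
E: 2
S: empty
W: 3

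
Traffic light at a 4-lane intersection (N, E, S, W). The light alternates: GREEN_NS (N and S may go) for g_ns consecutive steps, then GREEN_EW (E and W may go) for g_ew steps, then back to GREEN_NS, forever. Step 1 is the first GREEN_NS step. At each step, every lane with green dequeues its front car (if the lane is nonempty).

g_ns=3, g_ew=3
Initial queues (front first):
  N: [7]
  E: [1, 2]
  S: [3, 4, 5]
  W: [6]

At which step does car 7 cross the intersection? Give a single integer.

Step 1 [NS]: N:car7-GO,E:wait,S:car3-GO,W:wait | queues: N=0 E=2 S=2 W=1
Step 2 [NS]: N:empty,E:wait,S:car4-GO,W:wait | queues: N=0 E=2 S=1 W=1
Step 3 [NS]: N:empty,E:wait,S:car5-GO,W:wait | queues: N=0 E=2 S=0 W=1
Step 4 [EW]: N:wait,E:car1-GO,S:wait,W:car6-GO | queues: N=0 E=1 S=0 W=0
Step 5 [EW]: N:wait,E:car2-GO,S:wait,W:empty | queues: N=0 E=0 S=0 W=0
Car 7 crosses at step 1

1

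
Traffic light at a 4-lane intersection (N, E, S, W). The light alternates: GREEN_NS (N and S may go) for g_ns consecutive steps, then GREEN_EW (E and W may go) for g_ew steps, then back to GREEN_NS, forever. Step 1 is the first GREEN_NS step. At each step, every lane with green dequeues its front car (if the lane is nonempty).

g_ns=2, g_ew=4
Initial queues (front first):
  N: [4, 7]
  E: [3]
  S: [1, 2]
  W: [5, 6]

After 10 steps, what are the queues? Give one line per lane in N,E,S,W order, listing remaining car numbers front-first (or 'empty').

Step 1 [NS]: N:car4-GO,E:wait,S:car1-GO,W:wait | queues: N=1 E=1 S=1 W=2
Step 2 [NS]: N:car7-GO,E:wait,S:car2-GO,W:wait | queues: N=0 E=1 S=0 W=2
Step 3 [EW]: N:wait,E:car3-GO,S:wait,W:car5-GO | queues: N=0 E=0 S=0 W=1
Step 4 [EW]: N:wait,E:empty,S:wait,W:car6-GO | queues: N=0 E=0 S=0 W=0

N: empty
E: empty
S: empty
W: empty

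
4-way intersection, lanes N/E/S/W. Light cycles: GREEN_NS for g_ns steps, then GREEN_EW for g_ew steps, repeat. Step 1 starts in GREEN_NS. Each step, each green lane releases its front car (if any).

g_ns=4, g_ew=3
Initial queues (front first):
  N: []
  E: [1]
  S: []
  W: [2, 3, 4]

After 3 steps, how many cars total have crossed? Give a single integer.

Step 1 [NS]: N:empty,E:wait,S:empty,W:wait | queues: N=0 E=1 S=0 W=3
Step 2 [NS]: N:empty,E:wait,S:empty,W:wait | queues: N=0 E=1 S=0 W=3
Step 3 [NS]: N:empty,E:wait,S:empty,W:wait | queues: N=0 E=1 S=0 W=3
Cars crossed by step 3: 0

Answer: 0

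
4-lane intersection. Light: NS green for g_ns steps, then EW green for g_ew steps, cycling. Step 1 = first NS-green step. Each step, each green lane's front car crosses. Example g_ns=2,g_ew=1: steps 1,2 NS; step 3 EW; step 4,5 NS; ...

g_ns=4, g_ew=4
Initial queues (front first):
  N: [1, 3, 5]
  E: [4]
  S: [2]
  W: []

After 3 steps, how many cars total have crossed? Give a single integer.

Answer: 4

Derivation:
Step 1 [NS]: N:car1-GO,E:wait,S:car2-GO,W:wait | queues: N=2 E=1 S=0 W=0
Step 2 [NS]: N:car3-GO,E:wait,S:empty,W:wait | queues: N=1 E=1 S=0 W=0
Step 3 [NS]: N:car5-GO,E:wait,S:empty,W:wait | queues: N=0 E=1 S=0 W=0
Cars crossed by step 3: 4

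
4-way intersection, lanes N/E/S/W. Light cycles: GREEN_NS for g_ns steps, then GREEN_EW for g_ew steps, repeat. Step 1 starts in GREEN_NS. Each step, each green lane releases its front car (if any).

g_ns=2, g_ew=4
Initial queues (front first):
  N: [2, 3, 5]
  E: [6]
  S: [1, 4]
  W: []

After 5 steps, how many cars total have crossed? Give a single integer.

Answer: 5

Derivation:
Step 1 [NS]: N:car2-GO,E:wait,S:car1-GO,W:wait | queues: N=2 E=1 S=1 W=0
Step 2 [NS]: N:car3-GO,E:wait,S:car4-GO,W:wait | queues: N=1 E=1 S=0 W=0
Step 3 [EW]: N:wait,E:car6-GO,S:wait,W:empty | queues: N=1 E=0 S=0 W=0
Step 4 [EW]: N:wait,E:empty,S:wait,W:empty | queues: N=1 E=0 S=0 W=0
Step 5 [EW]: N:wait,E:empty,S:wait,W:empty | queues: N=1 E=0 S=0 W=0
Cars crossed by step 5: 5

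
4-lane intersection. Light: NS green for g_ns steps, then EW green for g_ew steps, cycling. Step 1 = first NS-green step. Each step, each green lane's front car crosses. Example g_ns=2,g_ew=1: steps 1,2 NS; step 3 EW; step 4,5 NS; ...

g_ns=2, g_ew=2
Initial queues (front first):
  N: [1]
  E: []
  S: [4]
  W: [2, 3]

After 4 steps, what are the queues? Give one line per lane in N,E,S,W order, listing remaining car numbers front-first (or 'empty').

Step 1 [NS]: N:car1-GO,E:wait,S:car4-GO,W:wait | queues: N=0 E=0 S=0 W=2
Step 2 [NS]: N:empty,E:wait,S:empty,W:wait | queues: N=0 E=0 S=0 W=2
Step 3 [EW]: N:wait,E:empty,S:wait,W:car2-GO | queues: N=0 E=0 S=0 W=1
Step 4 [EW]: N:wait,E:empty,S:wait,W:car3-GO | queues: N=0 E=0 S=0 W=0

N: empty
E: empty
S: empty
W: empty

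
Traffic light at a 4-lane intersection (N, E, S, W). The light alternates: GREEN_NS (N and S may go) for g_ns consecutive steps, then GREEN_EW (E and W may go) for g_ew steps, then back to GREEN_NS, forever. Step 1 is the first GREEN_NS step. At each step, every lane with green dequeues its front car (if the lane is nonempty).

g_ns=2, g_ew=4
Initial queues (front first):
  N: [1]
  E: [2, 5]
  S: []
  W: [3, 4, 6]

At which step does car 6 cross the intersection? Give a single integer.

Step 1 [NS]: N:car1-GO,E:wait,S:empty,W:wait | queues: N=0 E=2 S=0 W=3
Step 2 [NS]: N:empty,E:wait,S:empty,W:wait | queues: N=0 E=2 S=0 W=3
Step 3 [EW]: N:wait,E:car2-GO,S:wait,W:car3-GO | queues: N=0 E=1 S=0 W=2
Step 4 [EW]: N:wait,E:car5-GO,S:wait,W:car4-GO | queues: N=0 E=0 S=0 W=1
Step 5 [EW]: N:wait,E:empty,S:wait,W:car6-GO | queues: N=0 E=0 S=0 W=0
Car 6 crosses at step 5

5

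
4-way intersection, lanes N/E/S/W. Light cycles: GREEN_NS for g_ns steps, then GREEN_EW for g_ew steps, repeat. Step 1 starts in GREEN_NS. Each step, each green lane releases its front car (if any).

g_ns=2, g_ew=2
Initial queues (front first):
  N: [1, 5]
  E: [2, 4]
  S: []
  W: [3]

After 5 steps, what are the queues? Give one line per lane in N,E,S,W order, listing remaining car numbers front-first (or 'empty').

Step 1 [NS]: N:car1-GO,E:wait,S:empty,W:wait | queues: N=1 E=2 S=0 W=1
Step 2 [NS]: N:car5-GO,E:wait,S:empty,W:wait | queues: N=0 E=2 S=0 W=1
Step 3 [EW]: N:wait,E:car2-GO,S:wait,W:car3-GO | queues: N=0 E=1 S=0 W=0
Step 4 [EW]: N:wait,E:car4-GO,S:wait,W:empty | queues: N=0 E=0 S=0 W=0

N: empty
E: empty
S: empty
W: empty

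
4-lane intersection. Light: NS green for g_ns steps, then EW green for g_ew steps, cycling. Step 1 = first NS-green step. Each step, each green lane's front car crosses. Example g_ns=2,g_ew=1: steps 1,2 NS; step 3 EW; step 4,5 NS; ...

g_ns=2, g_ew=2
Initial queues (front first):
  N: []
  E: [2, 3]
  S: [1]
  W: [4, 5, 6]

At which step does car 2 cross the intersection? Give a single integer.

Step 1 [NS]: N:empty,E:wait,S:car1-GO,W:wait | queues: N=0 E=2 S=0 W=3
Step 2 [NS]: N:empty,E:wait,S:empty,W:wait | queues: N=0 E=2 S=0 W=3
Step 3 [EW]: N:wait,E:car2-GO,S:wait,W:car4-GO | queues: N=0 E=1 S=0 W=2
Step 4 [EW]: N:wait,E:car3-GO,S:wait,W:car5-GO | queues: N=0 E=0 S=0 W=1
Step 5 [NS]: N:empty,E:wait,S:empty,W:wait | queues: N=0 E=0 S=0 W=1
Step 6 [NS]: N:empty,E:wait,S:empty,W:wait | queues: N=0 E=0 S=0 W=1
Step 7 [EW]: N:wait,E:empty,S:wait,W:car6-GO | queues: N=0 E=0 S=0 W=0
Car 2 crosses at step 3

3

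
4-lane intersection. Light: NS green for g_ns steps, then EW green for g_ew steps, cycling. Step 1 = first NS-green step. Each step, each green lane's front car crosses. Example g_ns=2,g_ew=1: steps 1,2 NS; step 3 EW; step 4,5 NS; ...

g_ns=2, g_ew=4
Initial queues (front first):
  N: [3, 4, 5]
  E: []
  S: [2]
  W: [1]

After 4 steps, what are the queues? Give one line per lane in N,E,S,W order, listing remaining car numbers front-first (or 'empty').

Step 1 [NS]: N:car3-GO,E:wait,S:car2-GO,W:wait | queues: N=2 E=0 S=0 W=1
Step 2 [NS]: N:car4-GO,E:wait,S:empty,W:wait | queues: N=1 E=0 S=0 W=1
Step 3 [EW]: N:wait,E:empty,S:wait,W:car1-GO | queues: N=1 E=0 S=0 W=0
Step 4 [EW]: N:wait,E:empty,S:wait,W:empty | queues: N=1 E=0 S=0 W=0

N: 5
E: empty
S: empty
W: empty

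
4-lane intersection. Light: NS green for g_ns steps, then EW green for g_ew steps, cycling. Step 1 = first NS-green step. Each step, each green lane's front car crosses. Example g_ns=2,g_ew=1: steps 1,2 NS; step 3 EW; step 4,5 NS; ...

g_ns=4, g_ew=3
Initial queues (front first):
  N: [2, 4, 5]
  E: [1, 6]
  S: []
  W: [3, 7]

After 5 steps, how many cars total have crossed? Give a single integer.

Step 1 [NS]: N:car2-GO,E:wait,S:empty,W:wait | queues: N=2 E=2 S=0 W=2
Step 2 [NS]: N:car4-GO,E:wait,S:empty,W:wait | queues: N=1 E=2 S=0 W=2
Step 3 [NS]: N:car5-GO,E:wait,S:empty,W:wait | queues: N=0 E=2 S=0 W=2
Step 4 [NS]: N:empty,E:wait,S:empty,W:wait | queues: N=0 E=2 S=0 W=2
Step 5 [EW]: N:wait,E:car1-GO,S:wait,W:car3-GO | queues: N=0 E=1 S=0 W=1
Cars crossed by step 5: 5

Answer: 5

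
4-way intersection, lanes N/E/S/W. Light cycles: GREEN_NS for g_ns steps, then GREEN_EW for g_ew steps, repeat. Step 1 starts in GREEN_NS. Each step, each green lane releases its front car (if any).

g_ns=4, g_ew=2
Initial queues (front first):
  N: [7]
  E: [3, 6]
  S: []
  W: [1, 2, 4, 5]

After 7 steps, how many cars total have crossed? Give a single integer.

Step 1 [NS]: N:car7-GO,E:wait,S:empty,W:wait | queues: N=0 E=2 S=0 W=4
Step 2 [NS]: N:empty,E:wait,S:empty,W:wait | queues: N=0 E=2 S=0 W=4
Step 3 [NS]: N:empty,E:wait,S:empty,W:wait | queues: N=0 E=2 S=0 W=4
Step 4 [NS]: N:empty,E:wait,S:empty,W:wait | queues: N=0 E=2 S=0 W=4
Step 5 [EW]: N:wait,E:car3-GO,S:wait,W:car1-GO | queues: N=0 E=1 S=0 W=3
Step 6 [EW]: N:wait,E:car6-GO,S:wait,W:car2-GO | queues: N=0 E=0 S=0 W=2
Step 7 [NS]: N:empty,E:wait,S:empty,W:wait | queues: N=0 E=0 S=0 W=2
Cars crossed by step 7: 5

Answer: 5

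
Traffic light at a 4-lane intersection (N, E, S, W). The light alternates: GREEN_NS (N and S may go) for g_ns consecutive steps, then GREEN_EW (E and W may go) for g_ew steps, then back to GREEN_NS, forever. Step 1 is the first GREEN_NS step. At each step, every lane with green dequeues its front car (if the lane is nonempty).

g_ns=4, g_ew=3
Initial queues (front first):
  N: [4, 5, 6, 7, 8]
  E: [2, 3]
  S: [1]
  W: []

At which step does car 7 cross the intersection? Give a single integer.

Step 1 [NS]: N:car4-GO,E:wait,S:car1-GO,W:wait | queues: N=4 E=2 S=0 W=0
Step 2 [NS]: N:car5-GO,E:wait,S:empty,W:wait | queues: N=3 E=2 S=0 W=0
Step 3 [NS]: N:car6-GO,E:wait,S:empty,W:wait | queues: N=2 E=2 S=0 W=0
Step 4 [NS]: N:car7-GO,E:wait,S:empty,W:wait | queues: N=1 E=2 S=0 W=0
Step 5 [EW]: N:wait,E:car2-GO,S:wait,W:empty | queues: N=1 E=1 S=0 W=0
Step 6 [EW]: N:wait,E:car3-GO,S:wait,W:empty | queues: N=1 E=0 S=0 W=0
Step 7 [EW]: N:wait,E:empty,S:wait,W:empty | queues: N=1 E=0 S=0 W=0
Step 8 [NS]: N:car8-GO,E:wait,S:empty,W:wait | queues: N=0 E=0 S=0 W=0
Car 7 crosses at step 4

4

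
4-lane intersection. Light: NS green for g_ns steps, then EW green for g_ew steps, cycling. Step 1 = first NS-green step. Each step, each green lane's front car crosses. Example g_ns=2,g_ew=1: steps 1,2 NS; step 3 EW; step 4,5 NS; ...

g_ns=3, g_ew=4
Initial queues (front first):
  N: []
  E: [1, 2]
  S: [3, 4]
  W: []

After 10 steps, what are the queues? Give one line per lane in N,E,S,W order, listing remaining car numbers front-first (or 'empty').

Step 1 [NS]: N:empty,E:wait,S:car3-GO,W:wait | queues: N=0 E=2 S=1 W=0
Step 2 [NS]: N:empty,E:wait,S:car4-GO,W:wait | queues: N=0 E=2 S=0 W=0
Step 3 [NS]: N:empty,E:wait,S:empty,W:wait | queues: N=0 E=2 S=0 W=0
Step 4 [EW]: N:wait,E:car1-GO,S:wait,W:empty | queues: N=0 E=1 S=0 W=0
Step 5 [EW]: N:wait,E:car2-GO,S:wait,W:empty | queues: N=0 E=0 S=0 W=0

N: empty
E: empty
S: empty
W: empty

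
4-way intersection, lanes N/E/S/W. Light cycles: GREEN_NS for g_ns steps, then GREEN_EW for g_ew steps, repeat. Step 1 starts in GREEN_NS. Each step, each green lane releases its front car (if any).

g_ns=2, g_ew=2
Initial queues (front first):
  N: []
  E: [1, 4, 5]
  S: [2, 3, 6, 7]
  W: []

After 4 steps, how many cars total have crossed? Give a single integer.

Answer: 4

Derivation:
Step 1 [NS]: N:empty,E:wait,S:car2-GO,W:wait | queues: N=0 E=3 S=3 W=0
Step 2 [NS]: N:empty,E:wait,S:car3-GO,W:wait | queues: N=0 E=3 S=2 W=0
Step 3 [EW]: N:wait,E:car1-GO,S:wait,W:empty | queues: N=0 E=2 S=2 W=0
Step 4 [EW]: N:wait,E:car4-GO,S:wait,W:empty | queues: N=0 E=1 S=2 W=0
Cars crossed by step 4: 4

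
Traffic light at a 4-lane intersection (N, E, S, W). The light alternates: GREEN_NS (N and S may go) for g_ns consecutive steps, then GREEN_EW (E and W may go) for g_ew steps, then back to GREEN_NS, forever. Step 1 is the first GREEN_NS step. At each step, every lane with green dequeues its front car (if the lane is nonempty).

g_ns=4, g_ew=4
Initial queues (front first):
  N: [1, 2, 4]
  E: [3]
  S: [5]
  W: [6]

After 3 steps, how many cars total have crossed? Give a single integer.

Step 1 [NS]: N:car1-GO,E:wait,S:car5-GO,W:wait | queues: N=2 E=1 S=0 W=1
Step 2 [NS]: N:car2-GO,E:wait,S:empty,W:wait | queues: N=1 E=1 S=0 W=1
Step 3 [NS]: N:car4-GO,E:wait,S:empty,W:wait | queues: N=0 E=1 S=0 W=1
Cars crossed by step 3: 4

Answer: 4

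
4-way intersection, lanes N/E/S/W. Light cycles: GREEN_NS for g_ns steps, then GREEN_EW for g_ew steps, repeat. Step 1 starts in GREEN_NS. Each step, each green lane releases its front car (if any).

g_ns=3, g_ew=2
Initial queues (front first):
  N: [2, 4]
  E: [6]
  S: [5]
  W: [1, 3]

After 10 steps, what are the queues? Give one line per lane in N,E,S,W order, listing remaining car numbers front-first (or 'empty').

Step 1 [NS]: N:car2-GO,E:wait,S:car5-GO,W:wait | queues: N=1 E=1 S=0 W=2
Step 2 [NS]: N:car4-GO,E:wait,S:empty,W:wait | queues: N=0 E=1 S=0 W=2
Step 3 [NS]: N:empty,E:wait,S:empty,W:wait | queues: N=0 E=1 S=0 W=2
Step 4 [EW]: N:wait,E:car6-GO,S:wait,W:car1-GO | queues: N=0 E=0 S=0 W=1
Step 5 [EW]: N:wait,E:empty,S:wait,W:car3-GO | queues: N=0 E=0 S=0 W=0

N: empty
E: empty
S: empty
W: empty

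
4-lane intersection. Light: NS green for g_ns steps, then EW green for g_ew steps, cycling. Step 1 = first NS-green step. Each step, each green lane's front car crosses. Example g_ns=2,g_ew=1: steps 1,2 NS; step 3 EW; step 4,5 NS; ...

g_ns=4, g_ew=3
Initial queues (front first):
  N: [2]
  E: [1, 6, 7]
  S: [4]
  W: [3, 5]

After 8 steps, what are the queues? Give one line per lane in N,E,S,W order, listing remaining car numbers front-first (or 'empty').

Step 1 [NS]: N:car2-GO,E:wait,S:car4-GO,W:wait | queues: N=0 E=3 S=0 W=2
Step 2 [NS]: N:empty,E:wait,S:empty,W:wait | queues: N=0 E=3 S=0 W=2
Step 3 [NS]: N:empty,E:wait,S:empty,W:wait | queues: N=0 E=3 S=0 W=2
Step 4 [NS]: N:empty,E:wait,S:empty,W:wait | queues: N=0 E=3 S=0 W=2
Step 5 [EW]: N:wait,E:car1-GO,S:wait,W:car3-GO | queues: N=0 E=2 S=0 W=1
Step 6 [EW]: N:wait,E:car6-GO,S:wait,W:car5-GO | queues: N=0 E=1 S=0 W=0
Step 7 [EW]: N:wait,E:car7-GO,S:wait,W:empty | queues: N=0 E=0 S=0 W=0

N: empty
E: empty
S: empty
W: empty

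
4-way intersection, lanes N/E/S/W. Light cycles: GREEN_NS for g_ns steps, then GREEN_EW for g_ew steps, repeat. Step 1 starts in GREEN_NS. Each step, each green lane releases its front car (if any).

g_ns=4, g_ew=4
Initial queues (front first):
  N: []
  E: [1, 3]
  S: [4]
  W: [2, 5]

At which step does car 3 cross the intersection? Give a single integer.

Step 1 [NS]: N:empty,E:wait,S:car4-GO,W:wait | queues: N=0 E=2 S=0 W=2
Step 2 [NS]: N:empty,E:wait,S:empty,W:wait | queues: N=0 E=2 S=0 W=2
Step 3 [NS]: N:empty,E:wait,S:empty,W:wait | queues: N=0 E=2 S=0 W=2
Step 4 [NS]: N:empty,E:wait,S:empty,W:wait | queues: N=0 E=2 S=0 W=2
Step 5 [EW]: N:wait,E:car1-GO,S:wait,W:car2-GO | queues: N=0 E=1 S=0 W=1
Step 6 [EW]: N:wait,E:car3-GO,S:wait,W:car5-GO | queues: N=0 E=0 S=0 W=0
Car 3 crosses at step 6

6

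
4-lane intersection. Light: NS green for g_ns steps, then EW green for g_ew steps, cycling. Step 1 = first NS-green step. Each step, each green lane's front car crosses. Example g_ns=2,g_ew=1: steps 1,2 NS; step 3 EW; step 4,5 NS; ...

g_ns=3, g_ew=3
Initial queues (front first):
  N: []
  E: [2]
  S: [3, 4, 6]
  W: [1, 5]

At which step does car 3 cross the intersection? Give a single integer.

Step 1 [NS]: N:empty,E:wait,S:car3-GO,W:wait | queues: N=0 E=1 S=2 W=2
Step 2 [NS]: N:empty,E:wait,S:car4-GO,W:wait | queues: N=0 E=1 S=1 W=2
Step 3 [NS]: N:empty,E:wait,S:car6-GO,W:wait | queues: N=0 E=1 S=0 W=2
Step 4 [EW]: N:wait,E:car2-GO,S:wait,W:car1-GO | queues: N=0 E=0 S=0 W=1
Step 5 [EW]: N:wait,E:empty,S:wait,W:car5-GO | queues: N=0 E=0 S=0 W=0
Car 3 crosses at step 1

1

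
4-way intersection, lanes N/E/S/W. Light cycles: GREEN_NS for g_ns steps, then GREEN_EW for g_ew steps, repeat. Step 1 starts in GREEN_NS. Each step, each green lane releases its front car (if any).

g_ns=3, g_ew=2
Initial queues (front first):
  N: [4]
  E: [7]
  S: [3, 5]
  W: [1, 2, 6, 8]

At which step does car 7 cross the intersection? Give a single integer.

Step 1 [NS]: N:car4-GO,E:wait,S:car3-GO,W:wait | queues: N=0 E=1 S=1 W=4
Step 2 [NS]: N:empty,E:wait,S:car5-GO,W:wait | queues: N=0 E=1 S=0 W=4
Step 3 [NS]: N:empty,E:wait,S:empty,W:wait | queues: N=0 E=1 S=0 W=4
Step 4 [EW]: N:wait,E:car7-GO,S:wait,W:car1-GO | queues: N=0 E=0 S=0 W=3
Step 5 [EW]: N:wait,E:empty,S:wait,W:car2-GO | queues: N=0 E=0 S=0 W=2
Step 6 [NS]: N:empty,E:wait,S:empty,W:wait | queues: N=0 E=0 S=0 W=2
Step 7 [NS]: N:empty,E:wait,S:empty,W:wait | queues: N=0 E=0 S=0 W=2
Step 8 [NS]: N:empty,E:wait,S:empty,W:wait | queues: N=0 E=0 S=0 W=2
Step 9 [EW]: N:wait,E:empty,S:wait,W:car6-GO | queues: N=0 E=0 S=0 W=1
Step 10 [EW]: N:wait,E:empty,S:wait,W:car8-GO | queues: N=0 E=0 S=0 W=0
Car 7 crosses at step 4

4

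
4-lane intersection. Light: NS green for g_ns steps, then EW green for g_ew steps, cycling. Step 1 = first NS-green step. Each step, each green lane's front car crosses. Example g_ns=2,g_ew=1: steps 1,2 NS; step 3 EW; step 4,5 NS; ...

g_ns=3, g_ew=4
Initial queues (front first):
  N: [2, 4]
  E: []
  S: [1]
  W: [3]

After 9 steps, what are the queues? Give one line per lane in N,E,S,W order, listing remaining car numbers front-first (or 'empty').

Step 1 [NS]: N:car2-GO,E:wait,S:car1-GO,W:wait | queues: N=1 E=0 S=0 W=1
Step 2 [NS]: N:car4-GO,E:wait,S:empty,W:wait | queues: N=0 E=0 S=0 W=1
Step 3 [NS]: N:empty,E:wait,S:empty,W:wait | queues: N=0 E=0 S=0 W=1
Step 4 [EW]: N:wait,E:empty,S:wait,W:car3-GO | queues: N=0 E=0 S=0 W=0

N: empty
E: empty
S: empty
W: empty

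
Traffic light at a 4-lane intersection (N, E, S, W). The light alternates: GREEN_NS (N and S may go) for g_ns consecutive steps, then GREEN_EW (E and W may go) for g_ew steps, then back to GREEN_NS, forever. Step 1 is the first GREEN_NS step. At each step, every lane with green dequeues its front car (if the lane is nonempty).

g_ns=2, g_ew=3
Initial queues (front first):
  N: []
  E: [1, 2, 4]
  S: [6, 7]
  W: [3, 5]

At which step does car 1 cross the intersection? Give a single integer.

Step 1 [NS]: N:empty,E:wait,S:car6-GO,W:wait | queues: N=0 E=3 S=1 W=2
Step 2 [NS]: N:empty,E:wait,S:car7-GO,W:wait | queues: N=0 E=3 S=0 W=2
Step 3 [EW]: N:wait,E:car1-GO,S:wait,W:car3-GO | queues: N=0 E=2 S=0 W=1
Step 4 [EW]: N:wait,E:car2-GO,S:wait,W:car5-GO | queues: N=0 E=1 S=0 W=0
Step 5 [EW]: N:wait,E:car4-GO,S:wait,W:empty | queues: N=0 E=0 S=0 W=0
Car 1 crosses at step 3

3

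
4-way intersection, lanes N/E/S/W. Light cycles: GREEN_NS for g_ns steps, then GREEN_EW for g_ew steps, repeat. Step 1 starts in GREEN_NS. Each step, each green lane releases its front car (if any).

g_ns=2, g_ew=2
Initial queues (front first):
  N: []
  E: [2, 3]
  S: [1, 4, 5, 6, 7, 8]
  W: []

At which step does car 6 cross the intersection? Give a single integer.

Step 1 [NS]: N:empty,E:wait,S:car1-GO,W:wait | queues: N=0 E=2 S=5 W=0
Step 2 [NS]: N:empty,E:wait,S:car4-GO,W:wait | queues: N=0 E=2 S=4 W=0
Step 3 [EW]: N:wait,E:car2-GO,S:wait,W:empty | queues: N=0 E=1 S=4 W=0
Step 4 [EW]: N:wait,E:car3-GO,S:wait,W:empty | queues: N=0 E=0 S=4 W=0
Step 5 [NS]: N:empty,E:wait,S:car5-GO,W:wait | queues: N=0 E=0 S=3 W=0
Step 6 [NS]: N:empty,E:wait,S:car6-GO,W:wait | queues: N=0 E=0 S=2 W=0
Step 7 [EW]: N:wait,E:empty,S:wait,W:empty | queues: N=0 E=0 S=2 W=0
Step 8 [EW]: N:wait,E:empty,S:wait,W:empty | queues: N=0 E=0 S=2 W=0
Step 9 [NS]: N:empty,E:wait,S:car7-GO,W:wait | queues: N=0 E=0 S=1 W=0
Step 10 [NS]: N:empty,E:wait,S:car8-GO,W:wait | queues: N=0 E=0 S=0 W=0
Car 6 crosses at step 6

6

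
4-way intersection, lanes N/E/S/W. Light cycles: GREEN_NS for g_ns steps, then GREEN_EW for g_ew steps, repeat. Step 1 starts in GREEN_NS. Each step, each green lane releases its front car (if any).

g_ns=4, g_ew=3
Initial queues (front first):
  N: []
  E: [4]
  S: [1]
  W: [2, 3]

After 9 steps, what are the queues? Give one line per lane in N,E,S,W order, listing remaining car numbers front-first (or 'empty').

Step 1 [NS]: N:empty,E:wait,S:car1-GO,W:wait | queues: N=0 E=1 S=0 W=2
Step 2 [NS]: N:empty,E:wait,S:empty,W:wait | queues: N=0 E=1 S=0 W=2
Step 3 [NS]: N:empty,E:wait,S:empty,W:wait | queues: N=0 E=1 S=0 W=2
Step 4 [NS]: N:empty,E:wait,S:empty,W:wait | queues: N=0 E=1 S=0 W=2
Step 5 [EW]: N:wait,E:car4-GO,S:wait,W:car2-GO | queues: N=0 E=0 S=0 W=1
Step 6 [EW]: N:wait,E:empty,S:wait,W:car3-GO | queues: N=0 E=0 S=0 W=0

N: empty
E: empty
S: empty
W: empty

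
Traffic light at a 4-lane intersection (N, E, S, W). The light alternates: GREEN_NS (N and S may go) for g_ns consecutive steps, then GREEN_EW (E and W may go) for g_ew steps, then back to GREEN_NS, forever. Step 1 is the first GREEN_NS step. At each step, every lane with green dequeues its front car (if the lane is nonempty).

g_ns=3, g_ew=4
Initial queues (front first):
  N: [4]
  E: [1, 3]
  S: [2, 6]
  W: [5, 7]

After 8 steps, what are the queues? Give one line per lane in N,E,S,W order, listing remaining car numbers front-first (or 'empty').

Step 1 [NS]: N:car4-GO,E:wait,S:car2-GO,W:wait | queues: N=0 E=2 S=1 W=2
Step 2 [NS]: N:empty,E:wait,S:car6-GO,W:wait | queues: N=0 E=2 S=0 W=2
Step 3 [NS]: N:empty,E:wait,S:empty,W:wait | queues: N=0 E=2 S=0 W=2
Step 4 [EW]: N:wait,E:car1-GO,S:wait,W:car5-GO | queues: N=0 E=1 S=0 W=1
Step 5 [EW]: N:wait,E:car3-GO,S:wait,W:car7-GO | queues: N=0 E=0 S=0 W=0

N: empty
E: empty
S: empty
W: empty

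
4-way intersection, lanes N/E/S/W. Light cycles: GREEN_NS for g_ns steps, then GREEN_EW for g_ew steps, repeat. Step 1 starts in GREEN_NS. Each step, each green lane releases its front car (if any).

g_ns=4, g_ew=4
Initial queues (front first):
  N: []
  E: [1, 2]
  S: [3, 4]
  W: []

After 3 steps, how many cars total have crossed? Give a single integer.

Answer: 2

Derivation:
Step 1 [NS]: N:empty,E:wait,S:car3-GO,W:wait | queues: N=0 E=2 S=1 W=0
Step 2 [NS]: N:empty,E:wait,S:car4-GO,W:wait | queues: N=0 E=2 S=0 W=0
Step 3 [NS]: N:empty,E:wait,S:empty,W:wait | queues: N=0 E=2 S=0 W=0
Cars crossed by step 3: 2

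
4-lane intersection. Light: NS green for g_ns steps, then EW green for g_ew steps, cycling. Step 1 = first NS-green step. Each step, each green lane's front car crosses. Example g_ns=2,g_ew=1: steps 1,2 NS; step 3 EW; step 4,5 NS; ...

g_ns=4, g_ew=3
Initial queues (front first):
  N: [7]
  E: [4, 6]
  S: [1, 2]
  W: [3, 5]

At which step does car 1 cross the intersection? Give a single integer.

Step 1 [NS]: N:car7-GO,E:wait,S:car1-GO,W:wait | queues: N=0 E=2 S=1 W=2
Step 2 [NS]: N:empty,E:wait,S:car2-GO,W:wait | queues: N=0 E=2 S=0 W=2
Step 3 [NS]: N:empty,E:wait,S:empty,W:wait | queues: N=0 E=2 S=0 W=2
Step 4 [NS]: N:empty,E:wait,S:empty,W:wait | queues: N=0 E=2 S=0 W=2
Step 5 [EW]: N:wait,E:car4-GO,S:wait,W:car3-GO | queues: N=0 E=1 S=0 W=1
Step 6 [EW]: N:wait,E:car6-GO,S:wait,W:car5-GO | queues: N=0 E=0 S=0 W=0
Car 1 crosses at step 1

1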